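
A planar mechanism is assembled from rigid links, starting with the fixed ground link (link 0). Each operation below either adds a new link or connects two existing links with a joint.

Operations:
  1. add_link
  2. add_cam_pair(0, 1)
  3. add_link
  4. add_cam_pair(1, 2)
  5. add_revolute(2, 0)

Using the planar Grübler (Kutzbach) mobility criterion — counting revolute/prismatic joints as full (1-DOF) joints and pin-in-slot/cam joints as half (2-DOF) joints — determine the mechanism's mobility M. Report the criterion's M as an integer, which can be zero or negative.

M = 2

[1;0;0] (link 0 is ground)
L+ [2;0;0]
C(0,1)∈J2 [2;0;1]
L+ [3;0;1]
C(1,2)∈J2 [3;0;2]
R(2,0)∈J1 [3;1;2]
mobility = 6 − 2 − 2 = 2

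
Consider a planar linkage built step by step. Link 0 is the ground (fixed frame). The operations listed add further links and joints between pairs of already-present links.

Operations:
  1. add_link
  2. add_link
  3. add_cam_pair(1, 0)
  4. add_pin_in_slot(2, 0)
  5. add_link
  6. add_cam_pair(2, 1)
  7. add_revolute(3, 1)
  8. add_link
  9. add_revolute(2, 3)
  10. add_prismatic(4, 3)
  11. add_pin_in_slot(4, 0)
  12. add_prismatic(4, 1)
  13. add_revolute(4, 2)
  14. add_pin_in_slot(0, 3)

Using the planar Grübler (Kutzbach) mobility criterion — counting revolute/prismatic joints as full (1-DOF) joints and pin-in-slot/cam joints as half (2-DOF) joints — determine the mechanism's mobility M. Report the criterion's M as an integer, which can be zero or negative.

M = -3

(L,J1,J2)=(1,0,0); link0 fixed
link1: (2,0,0)
link2: (3,0,0)
C 1-0 [J2]: (3,0,1)
PS 2-0 [J2]: (3,0,2)
link3: (4,0,2)
C 2-1 [J2]: (4,0,3)
R 3-1 [J1]: (4,1,3)
link4: (5,1,3)
R 2-3 [J1]: (5,2,3)
P 4-3 [J1]: (5,3,3)
PS 4-0 [J2]: (5,3,4)
P 4-1 [J1]: (5,4,4)
R 4-2 [J1]: (5,5,4)
PS 0-3 [J2]: (5,5,5)
Grübler: 3·4 − 2·5 − 5 = -3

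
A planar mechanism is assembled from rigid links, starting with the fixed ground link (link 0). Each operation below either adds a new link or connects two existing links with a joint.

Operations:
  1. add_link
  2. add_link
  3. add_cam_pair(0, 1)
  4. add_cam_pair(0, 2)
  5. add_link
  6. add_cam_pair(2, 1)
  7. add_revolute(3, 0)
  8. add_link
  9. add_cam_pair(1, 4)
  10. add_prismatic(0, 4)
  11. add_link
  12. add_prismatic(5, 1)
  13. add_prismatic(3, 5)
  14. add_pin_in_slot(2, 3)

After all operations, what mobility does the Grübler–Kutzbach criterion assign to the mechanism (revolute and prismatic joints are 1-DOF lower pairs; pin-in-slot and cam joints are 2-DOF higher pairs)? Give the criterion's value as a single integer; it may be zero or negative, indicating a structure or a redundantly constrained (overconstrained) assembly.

M = 2

[1;0;0] (link 0 is ground)
L+ [2;0;0]
L+ [3;0;0]
C(0,1)∈J2 [3;0;1]
C(0,2)∈J2 [3;0;2]
L+ [4;0;2]
C(2,1)∈J2 [4;0;3]
R(3,0)∈J1 [4;1;3]
L+ [5;1;3]
C(1,4)∈J2 [5;1;4]
P(0,4)∈J1 [5;2;4]
L+ [6;2;4]
P(5,1)∈J1 [6;3;4]
P(3,5)∈J1 [6;4;4]
PS(2,3)∈J2 [6;4;5]
mobility = 15 − 8 − 5 = 2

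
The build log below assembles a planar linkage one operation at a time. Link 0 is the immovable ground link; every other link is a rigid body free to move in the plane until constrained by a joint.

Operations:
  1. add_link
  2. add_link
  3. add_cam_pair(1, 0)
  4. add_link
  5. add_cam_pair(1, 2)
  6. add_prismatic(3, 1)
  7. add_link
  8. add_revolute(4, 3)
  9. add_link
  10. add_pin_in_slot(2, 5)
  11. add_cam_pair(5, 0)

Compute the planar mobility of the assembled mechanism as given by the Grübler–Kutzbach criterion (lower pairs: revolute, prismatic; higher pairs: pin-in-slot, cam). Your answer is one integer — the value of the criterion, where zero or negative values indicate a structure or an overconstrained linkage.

M = 7

link 0 = ground. State L|J1|J2 = 1|0|0
+link1  2|0|0
+link2  3|0|0
C(1,0) f=2→J2  3|0|1
+link3  4|0|1
C(1,2) f=2→J2  4|0|2
P(3,1) f=1→J1  4|1|2
+link4  5|1|2
R(4,3) f=1→J1  5|2|2
+link5  6|2|2
PS(2,5) f=2→J2  6|2|3
C(5,0) f=2→J2  6|2|4
M = 3(6−1)−2·2−4 = 15−4−4 = 7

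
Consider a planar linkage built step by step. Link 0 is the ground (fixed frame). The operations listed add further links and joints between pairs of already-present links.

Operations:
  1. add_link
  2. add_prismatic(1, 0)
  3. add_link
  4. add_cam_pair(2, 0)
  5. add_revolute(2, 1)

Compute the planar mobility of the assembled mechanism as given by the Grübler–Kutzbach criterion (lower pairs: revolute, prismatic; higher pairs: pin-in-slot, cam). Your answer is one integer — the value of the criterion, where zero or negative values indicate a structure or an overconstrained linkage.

M = 1

link 0 = ground. State L|J1|J2 = 1|0|0
+link1  2|0|0
P(1,0) f=1→J1  2|1|0
+link2  3|1|0
C(2,0) f=2→J2  3|1|1
R(2,1) f=1→J1  3|2|1
M = 3(3−1)−2·2−1 = 6−4−1 = 1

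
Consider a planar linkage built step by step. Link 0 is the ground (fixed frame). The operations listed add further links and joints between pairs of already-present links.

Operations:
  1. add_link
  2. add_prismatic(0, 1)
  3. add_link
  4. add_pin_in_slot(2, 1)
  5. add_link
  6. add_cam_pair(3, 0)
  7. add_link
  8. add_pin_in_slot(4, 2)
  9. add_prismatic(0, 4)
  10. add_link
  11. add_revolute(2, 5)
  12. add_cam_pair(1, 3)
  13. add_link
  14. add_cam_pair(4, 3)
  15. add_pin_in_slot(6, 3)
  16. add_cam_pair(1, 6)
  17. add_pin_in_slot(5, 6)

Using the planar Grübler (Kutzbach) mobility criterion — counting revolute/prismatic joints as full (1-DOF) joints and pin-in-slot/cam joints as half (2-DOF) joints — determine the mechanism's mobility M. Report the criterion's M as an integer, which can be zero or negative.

M = 4

L=1 J1=0 J2=0
add link → L=2 J1=0 J2=0
P@0,1 dof=1 J1 → L=2 J1=1 J2=0
add link → L=3 J1=1 J2=0
PS@2,1 dof=2 J2 → L=3 J1=1 J2=1
add link → L=4 J1=1 J2=1
C@3,0 dof=2 J2 → L=4 J1=1 J2=2
add link → L=5 J1=1 J2=2
PS@4,2 dof=2 J2 → L=5 J1=1 J2=3
P@0,4 dof=1 J1 → L=5 J1=2 J2=3
add link → L=6 J1=2 J2=3
R@2,5 dof=1 J1 → L=6 J1=3 J2=3
C@1,3 dof=2 J2 → L=6 J1=3 J2=4
add link → L=7 J1=3 J2=4
C@4,3 dof=2 J2 → L=7 J1=3 J2=5
PS@6,3 dof=2 J2 → L=7 J1=3 J2=6
C@1,6 dof=2 J2 → L=7 J1=3 J2=7
PS@5,6 dof=2 J2 → L=7 J1=3 J2=8
M=3(L−1)−2J1−J2=3·6−2·3−8=4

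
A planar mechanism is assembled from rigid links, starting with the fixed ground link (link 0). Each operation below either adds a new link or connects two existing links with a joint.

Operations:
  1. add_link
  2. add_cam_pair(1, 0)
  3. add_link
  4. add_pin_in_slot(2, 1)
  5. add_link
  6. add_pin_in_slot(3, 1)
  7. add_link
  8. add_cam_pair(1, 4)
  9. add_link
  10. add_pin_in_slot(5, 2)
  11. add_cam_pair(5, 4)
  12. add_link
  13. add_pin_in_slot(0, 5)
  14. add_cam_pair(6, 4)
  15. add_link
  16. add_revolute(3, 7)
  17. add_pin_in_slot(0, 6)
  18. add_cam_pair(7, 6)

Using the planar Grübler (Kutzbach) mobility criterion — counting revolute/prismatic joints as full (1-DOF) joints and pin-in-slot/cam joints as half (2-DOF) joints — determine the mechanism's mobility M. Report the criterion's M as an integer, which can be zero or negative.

M = 9

[1;0;0] (link 0 is ground)
L+ [2;0;0]
C(1,0)∈J2 [2;0;1]
L+ [3;0;1]
PS(2,1)∈J2 [3;0;2]
L+ [4;0;2]
PS(3,1)∈J2 [4;0;3]
L+ [5;0;3]
C(1,4)∈J2 [5;0;4]
L+ [6;0;4]
PS(5,2)∈J2 [6;0;5]
C(5,4)∈J2 [6;0;6]
L+ [7;0;6]
PS(0,5)∈J2 [7;0;7]
C(6,4)∈J2 [7;0;8]
L+ [8;0;8]
R(3,7)∈J1 [8;1;8]
PS(0,6)∈J2 [8;1;9]
C(7,6)∈J2 [8;1;10]
mobility = 21 − 2 − 10 = 9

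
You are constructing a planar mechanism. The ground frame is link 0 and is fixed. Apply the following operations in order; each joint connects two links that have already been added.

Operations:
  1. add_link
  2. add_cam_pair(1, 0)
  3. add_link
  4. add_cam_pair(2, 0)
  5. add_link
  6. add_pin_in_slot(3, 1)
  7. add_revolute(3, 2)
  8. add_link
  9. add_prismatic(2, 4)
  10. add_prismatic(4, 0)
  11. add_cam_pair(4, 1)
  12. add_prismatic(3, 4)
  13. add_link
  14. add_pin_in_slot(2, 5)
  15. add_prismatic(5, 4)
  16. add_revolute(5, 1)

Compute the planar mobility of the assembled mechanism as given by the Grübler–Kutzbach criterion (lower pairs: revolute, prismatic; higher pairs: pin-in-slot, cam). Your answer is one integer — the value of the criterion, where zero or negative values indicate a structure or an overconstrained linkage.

M = -2

L=1 J1=0 J2=0
add link → L=2 J1=0 J2=0
C@1,0 dof=2 J2 → L=2 J1=0 J2=1
add link → L=3 J1=0 J2=1
C@2,0 dof=2 J2 → L=3 J1=0 J2=2
add link → L=4 J1=0 J2=2
PS@3,1 dof=2 J2 → L=4 J1=0 J2=3
R@3,2 dof=1 J1 → L=4 J1=1 J2=3
add link → L=5 J1=1 J2=3
P@2,4 dof=1 J1 → L=5 J1=2 J2=3
P@4,0 dof=1 J1 → L=5 J1=3 J2=3
C@4,1 dof=2 J2 → L=5 J1=3 J2=4
P@3,4 dof=1 J1 → L=5 J1=4 J2=4
add link → L=6 J1=4 J2=4
PS@2,5 dof=2 J2 → L=6 J1=4 J2=5
P@5,4 dof=1 J1 → L=6 J1=5 J2=5
R@5,1 dof=1 J1 → L=6 J1=6 J2=5
M=3(L−1)−2J1−J2=3·5−2·6−5=-2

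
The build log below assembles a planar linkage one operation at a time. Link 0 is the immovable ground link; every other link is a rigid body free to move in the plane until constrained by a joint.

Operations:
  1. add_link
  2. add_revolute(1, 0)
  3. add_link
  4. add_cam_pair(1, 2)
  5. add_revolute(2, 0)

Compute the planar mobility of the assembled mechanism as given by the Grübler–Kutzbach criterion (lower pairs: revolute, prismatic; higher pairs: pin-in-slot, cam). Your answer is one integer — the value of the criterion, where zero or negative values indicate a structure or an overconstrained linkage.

M = 1

link 0 = ground. State L|J1|J2 = 1|0|0
+link1  2|0|0
R(1,0) f=1→J1  2|1|0
+link2  3|1|0
C(1,2) f=2→J2  3|1|1
R(2,0) f=1→J1  3|2|1
M = 3(3−1)−2·2−1 = 6−4−1 = 1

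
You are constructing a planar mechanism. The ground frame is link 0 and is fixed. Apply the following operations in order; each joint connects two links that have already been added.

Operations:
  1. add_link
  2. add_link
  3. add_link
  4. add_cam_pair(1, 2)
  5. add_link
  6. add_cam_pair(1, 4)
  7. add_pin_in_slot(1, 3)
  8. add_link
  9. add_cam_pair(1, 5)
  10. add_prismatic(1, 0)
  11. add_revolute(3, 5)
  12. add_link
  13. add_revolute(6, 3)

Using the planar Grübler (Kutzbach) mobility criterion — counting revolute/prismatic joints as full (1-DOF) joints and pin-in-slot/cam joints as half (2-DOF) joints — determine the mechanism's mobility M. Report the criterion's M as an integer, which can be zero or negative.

[1;0;0] (link 0 is ground)
L+ [2;0;0]
L+ [3;0;0]
L+ [4;0;0]
C(1,2)∈J2 [4;0;1]
L+ [5;0;1]
C(1,4)∈J2 [5;0;2]
PS(1,3)∈J2 [5;0;3]
L+ [6;0;3]
C(1,5)∈J2 [6;0;4]
P(1,0)∈J1 [6;1;4]
R(3,5)∈J1 [6;2;4]
L+ [7;2;4]
R(6,3)∈J1 [7;3;4]
mobility = 18 − 6 − 4 = 8

M = 8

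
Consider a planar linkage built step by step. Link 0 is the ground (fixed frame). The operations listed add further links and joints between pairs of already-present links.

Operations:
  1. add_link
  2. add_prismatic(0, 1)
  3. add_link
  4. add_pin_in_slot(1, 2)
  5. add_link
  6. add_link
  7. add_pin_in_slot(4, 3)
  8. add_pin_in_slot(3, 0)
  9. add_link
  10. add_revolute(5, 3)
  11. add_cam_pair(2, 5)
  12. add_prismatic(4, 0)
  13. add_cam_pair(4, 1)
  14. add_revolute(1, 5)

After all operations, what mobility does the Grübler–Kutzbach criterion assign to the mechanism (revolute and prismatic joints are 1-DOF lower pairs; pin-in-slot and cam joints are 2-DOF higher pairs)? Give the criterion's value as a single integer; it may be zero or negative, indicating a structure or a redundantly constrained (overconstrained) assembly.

L=1 J1=0 J2=0
add link → L=2 J1=0 J2=0
P@0,1 dof=1 J1 → L=2 J1=1 J2=0
add link → L=3 J1=1 J2=0
PS@1,2 dof=2 J2 → L=3 J1=1 J2=1
add link → L=4 J1=1 J2=1
add link → L=5 J1=1 J2=1
PS@4,3 dof=2 J2 → L=5 J1=1 J2=2
PS@3,0 dof=2 J2 → L=5 J1=1 J2=3
add link → L=6 J1=1 J2=3
R@5,3 dof=1 J1 → L=6 J1=2 J2=3
C@2,5 dof=2 J2 → L=6 J1=2 J2=4
P@4,0 dof=1 J1 → L=6 J1=3 J2=4
C@4,1 dof=2 J2 → L=6 J1=3 J2=5
R@1,5 dof=1 J1 → L=6 J1=4 J2=5
M=3(L−1)−2J1−J2=3·5−2·4−5=2

M = 2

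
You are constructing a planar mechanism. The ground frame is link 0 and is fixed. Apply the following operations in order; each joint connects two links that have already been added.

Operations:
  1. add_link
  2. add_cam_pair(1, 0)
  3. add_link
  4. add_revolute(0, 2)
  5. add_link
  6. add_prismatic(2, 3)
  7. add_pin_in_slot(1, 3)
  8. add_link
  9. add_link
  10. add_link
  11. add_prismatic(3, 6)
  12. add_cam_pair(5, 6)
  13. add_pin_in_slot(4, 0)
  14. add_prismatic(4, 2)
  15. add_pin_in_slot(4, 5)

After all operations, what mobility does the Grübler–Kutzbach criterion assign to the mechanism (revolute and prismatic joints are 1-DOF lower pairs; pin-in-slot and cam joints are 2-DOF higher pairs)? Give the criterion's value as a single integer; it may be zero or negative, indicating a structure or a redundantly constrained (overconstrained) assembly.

(L,J1,J2)=(1,0,0); link0 fixed
link1: (2,0,0)
C 1-0 [J2]: (2,0,1)
link2: (3,0,1)
R 0-2 [J1]: (3,1,1)
link3: (4,1,1)
P 2-3 [J1]: (4,2,1)
PS 1-3 [J2]: (4,2,2)
link4: (5,2,2)
link5: (6,2,2)
link6: (7,2,2)
P 3-6 [J1]: (7,3,2)
C 5-6 [J2]: (7,3,3)
PS 4-0 [J2]: (7,3,4)
P 4-2 [J1]: (7,4,4)
PS 4-5 [J2]: (7,4,5)
Grübler: 3·6 − 2·4 − 5 = 5

M = 5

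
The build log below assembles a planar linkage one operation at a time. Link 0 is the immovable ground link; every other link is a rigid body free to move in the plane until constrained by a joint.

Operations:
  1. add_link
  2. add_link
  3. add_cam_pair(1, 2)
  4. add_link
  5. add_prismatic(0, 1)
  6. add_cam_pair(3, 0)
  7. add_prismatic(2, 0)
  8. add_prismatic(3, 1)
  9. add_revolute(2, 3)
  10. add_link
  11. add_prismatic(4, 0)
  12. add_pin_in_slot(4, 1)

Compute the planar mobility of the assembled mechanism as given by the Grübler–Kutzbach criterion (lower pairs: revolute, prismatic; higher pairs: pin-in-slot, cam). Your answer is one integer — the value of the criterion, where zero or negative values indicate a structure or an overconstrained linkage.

L=1 J1=0 J2=0
add link → L=2 J1=0 J2=0
add link → L=3 J1=0 J2=0
C@1,2 dof=2 J2 → L=3 J1=0 J2=1
add link → L=4 J1=0 J2=1
P@0,1 dof=1 J1 → L=4 J1=1 J2=1
C@3,0 dof=2 J2 → L=4 J1=1 J2=2
P@2,0 dof=1 J1 → L=4 J1=2 J2=2
P@3,1 dof=1 J1 → L=4 J1=3 J2=2
R@2,3 dof=1 J1 → L=4 J1=4 J2=2
add link → L=5 J1=4 J2=2
P@4,0 dof=1 J1 → L=5 J1=5 J2=2
PS@4,1 dof=2 J2 → L=5 J1=5 J2=3
M=3(L−1)−2J1−J2=3·4−2·5−3=-1

M = -1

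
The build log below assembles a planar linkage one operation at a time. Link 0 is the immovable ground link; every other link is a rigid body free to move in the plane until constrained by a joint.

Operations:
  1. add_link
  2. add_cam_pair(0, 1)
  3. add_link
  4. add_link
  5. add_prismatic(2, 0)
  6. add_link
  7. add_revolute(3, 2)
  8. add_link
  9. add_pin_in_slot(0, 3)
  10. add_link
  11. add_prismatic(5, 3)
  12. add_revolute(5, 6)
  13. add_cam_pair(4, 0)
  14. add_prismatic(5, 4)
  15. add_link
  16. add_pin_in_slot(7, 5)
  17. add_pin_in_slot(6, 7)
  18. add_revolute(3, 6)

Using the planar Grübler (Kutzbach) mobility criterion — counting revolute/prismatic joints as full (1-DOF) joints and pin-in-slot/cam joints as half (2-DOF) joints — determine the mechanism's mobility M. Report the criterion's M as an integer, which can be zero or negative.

L=1 J1=0 J2=0
add link → L=2 J1=0 J2=0
C@0,1 dof=2 J2 → L=2 J1=0 J2=1
add link → L=3 J1=0 J2=1
add link → L=4 J1=0 J2=1
P@2,0 dof=1 J1 → L=4 J1=1 J2=1
add link → L=5 J1=1 J2=1
R@3,2 dof=1 J1 → L=5 J1=2 J2=1
add link → L=6 J1=2 J2=1
PS@0,3 dof=2 J2 → L=6 J1=2 J2=2
add link → L=7 J1=2 J2=2
P@5,3 dof=1 J1 → L=7 J1=3 J2=2
R@5,6 dof=1 J1 → L=7 J1=4 J2=2
C@4,0 dof=2 J2 → L=7 J1=4 J2=3
P@5,4 dof=1 J1 → L=7 J1=5 J2=3
add link → L=8 J1=5 J2=3
PS@7,5 dof=2 J2 → L=8 J1=5 J2=4
PS@6,7 dof=2 J2 → L=8 J1=5 J2=5
R@3,6 dof=1 J1 → L=8 J1=6 J2=5
M=3(L−1)−2J1−J2=3·7−2·6−5=4

M = 4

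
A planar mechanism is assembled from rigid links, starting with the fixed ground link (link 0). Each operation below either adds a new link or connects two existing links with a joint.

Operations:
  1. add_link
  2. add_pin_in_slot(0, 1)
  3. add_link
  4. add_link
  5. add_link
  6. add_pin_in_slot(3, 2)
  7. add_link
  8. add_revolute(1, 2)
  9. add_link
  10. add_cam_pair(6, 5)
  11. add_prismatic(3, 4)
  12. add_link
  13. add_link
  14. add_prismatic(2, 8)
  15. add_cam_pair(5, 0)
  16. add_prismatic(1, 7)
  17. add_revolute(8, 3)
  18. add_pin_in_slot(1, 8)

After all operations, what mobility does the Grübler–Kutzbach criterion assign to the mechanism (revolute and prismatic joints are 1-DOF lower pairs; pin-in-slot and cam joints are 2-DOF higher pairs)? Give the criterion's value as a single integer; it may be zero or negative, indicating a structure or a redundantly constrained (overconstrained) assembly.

M = 9

link 0 = ground. State L|J1|J2 = 1|0|0
+link1  2|0|0
PS(0,1) f=2→J2  2|0|1
+link2  3|0|1
+link3  4|0|1
+link4  5|0|1
PS(3,2) f=2→J2  5|0|2
+link5  6|0|2
R(1,2) f=1→J1  6|1|2
+link6  7|1|2
C(6,5) f=2→J2  7|1|3
P(3,4) f=1→J1  7|2|3
+link7  8|2|3
+link8  9|2|3
P(2,8) f=1→J1  9|3|3
C(5,0) f=2→J2  9|3|4
P(1,7) f=1→J1  9|4|4
R(8,3) f=1→J1  9|5|4
PS(1,8) f=2→J2  9|5|5
M = 3(9−1)−2·5−5 = 24−10−5 = 9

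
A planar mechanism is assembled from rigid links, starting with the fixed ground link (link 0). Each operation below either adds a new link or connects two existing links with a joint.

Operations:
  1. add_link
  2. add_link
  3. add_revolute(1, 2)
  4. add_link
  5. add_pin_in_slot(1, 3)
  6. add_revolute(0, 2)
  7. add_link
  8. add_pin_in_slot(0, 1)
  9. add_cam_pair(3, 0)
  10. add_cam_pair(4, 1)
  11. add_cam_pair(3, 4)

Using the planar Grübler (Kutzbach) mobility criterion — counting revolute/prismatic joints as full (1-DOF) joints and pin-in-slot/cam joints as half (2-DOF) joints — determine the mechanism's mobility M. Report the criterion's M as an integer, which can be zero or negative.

M = 3

link 0 = ground. State L|J1|J2 = 1|0|0
+link1  2|0|0
+link2  3|0|0
R(1,2) f=1→J1  3|1|0
+link3  4|1|0
PS(1,3) f=2→J2  4|1|1
R(0,2) f=1→J1  4|2|1
+link4  5|2|1
PS(0,1) f=2→J2  5|2|2
C(3,0) f=2→J2  5|2|3
C(4,1) f=2→J2  5|2|4
C(3,4) f=2→J2  5|2|5
M = 3(5−1)−2·2−5 = 12−4−5 = 3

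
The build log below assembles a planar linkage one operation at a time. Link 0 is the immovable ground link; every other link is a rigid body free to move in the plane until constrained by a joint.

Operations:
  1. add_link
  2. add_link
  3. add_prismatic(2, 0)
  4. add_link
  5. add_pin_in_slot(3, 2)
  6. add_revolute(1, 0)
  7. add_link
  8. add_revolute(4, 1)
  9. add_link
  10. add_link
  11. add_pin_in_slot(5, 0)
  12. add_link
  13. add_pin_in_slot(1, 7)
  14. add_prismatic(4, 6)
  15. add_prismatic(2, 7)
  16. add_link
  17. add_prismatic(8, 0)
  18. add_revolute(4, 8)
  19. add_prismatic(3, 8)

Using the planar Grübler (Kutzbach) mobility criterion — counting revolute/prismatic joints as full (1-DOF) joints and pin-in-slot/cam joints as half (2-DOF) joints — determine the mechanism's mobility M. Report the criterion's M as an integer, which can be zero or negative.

link 0 = ground. State L|J1|J2 = 1|0|0
+link1  2|0|0
+link2  3|0|0
P(2,0) f=1→J1  3|1|0
+link3  4|1|0
PS(3,2) f=2→J2  4|1|1
R(1,0) f=1→J1  4|2|1
+link4  5|2|1
R(4,1) f=1→J1  5|3|1
+link5  6|3|1
+link6  7|3|1
PS(5,0) f=2→J2  7|3|2
+link7  8|3|2
PS(1,7) f=2→J2  8|3|3
P(4,6) f=1→J1  8|4|3
P(2,7) f=1→J1  8|5|3
+link8  9|5|3
P(8,0) f=1→J1  9|6|3
R(4,8) f=1→J1  9|7|3
P(3,8) f=1→J1  9|8|3
M = 3(9−1)−2·8−3 = 24−16−3 = 5

M = 5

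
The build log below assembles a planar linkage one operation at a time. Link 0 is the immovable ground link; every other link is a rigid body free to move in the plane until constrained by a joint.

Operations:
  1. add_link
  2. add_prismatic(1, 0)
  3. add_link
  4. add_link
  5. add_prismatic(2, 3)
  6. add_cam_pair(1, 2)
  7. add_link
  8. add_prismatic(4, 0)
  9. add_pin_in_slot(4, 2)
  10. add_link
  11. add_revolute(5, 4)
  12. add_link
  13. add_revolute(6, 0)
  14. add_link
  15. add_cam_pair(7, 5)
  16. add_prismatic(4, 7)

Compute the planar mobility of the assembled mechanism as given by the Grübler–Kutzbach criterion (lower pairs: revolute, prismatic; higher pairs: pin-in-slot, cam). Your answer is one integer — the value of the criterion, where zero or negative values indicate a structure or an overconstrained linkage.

ground; <1,0,0>
#1 <2,0,0>
P:1↔0 J1 <2,1,0>
#2 <3,1,0>
#3 <4,1,0>
P:2↔3 J1 <4,2,0>
C:1↔2 J2 <4,2,1>
#4 <5,2,1>
P:4↔0 J1 <5,3,1>
PS:4↔2 J2 <5,3,2>
#5 <6,3,2>
R:5↔4 J1 <6,4,2>
#6 <7,4,2>
R:6↔0 J1 <7,5,2>
#7 <8,5,2>
C:7↔5 J2 <8,5,3>
P:4↔7 J1 <8,6,3>
3×7 − 2×6 − 1×3 = 6

M = 6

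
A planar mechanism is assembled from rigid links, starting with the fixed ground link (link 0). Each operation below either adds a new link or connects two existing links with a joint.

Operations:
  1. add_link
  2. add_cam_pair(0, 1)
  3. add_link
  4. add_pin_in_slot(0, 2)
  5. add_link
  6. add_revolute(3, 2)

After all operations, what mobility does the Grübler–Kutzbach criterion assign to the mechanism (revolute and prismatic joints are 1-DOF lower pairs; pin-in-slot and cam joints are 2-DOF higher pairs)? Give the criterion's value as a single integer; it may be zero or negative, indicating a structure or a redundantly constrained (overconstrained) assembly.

ground; <1,0,0>
#1 <2,0,0>
C:0↔1 J2 <2,0,1>
#2 <3,0,1>
PS:0↔2 J2 <3,0,2>
#3 <4,0,2>
R:3↔2 J1 <4,1,2>
3×3 − 2×1 − 1×2 = 5

M = 5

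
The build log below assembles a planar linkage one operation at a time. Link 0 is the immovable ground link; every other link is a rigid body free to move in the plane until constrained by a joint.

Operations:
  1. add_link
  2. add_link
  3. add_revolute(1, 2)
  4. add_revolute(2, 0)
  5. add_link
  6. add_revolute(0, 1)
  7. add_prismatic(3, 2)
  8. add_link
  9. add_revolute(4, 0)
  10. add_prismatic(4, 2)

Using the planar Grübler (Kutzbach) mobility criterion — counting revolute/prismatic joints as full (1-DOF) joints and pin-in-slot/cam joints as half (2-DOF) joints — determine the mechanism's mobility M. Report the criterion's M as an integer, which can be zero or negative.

M = 0

L=1 J1=0 J2=0
add link → L=2 J1=0 J2=0
add link → L=3 J1=0 J2=0
R@1,2 dof=1 J1 → L=3 J1=1 J2=0
R@2,0 dof=1 J1 → L=3 J1=2 J2=0
add link → L=4 J1=2 J2=0
R@0,1 dof=1 J1 → L=4 J1=3 J2=0
P@3,2 dof=1 J1 → L=4 J1=4 J2=0
add link → L=5 J1=4 J2=0
R@4,0 dof=1 J1 → L=5 J1=5 J2=0
P@4,2 dof=1 J1 → L=5 J1=6 J2=0
M=3(L−1)−2J1−J2=3·4−2·6−0=0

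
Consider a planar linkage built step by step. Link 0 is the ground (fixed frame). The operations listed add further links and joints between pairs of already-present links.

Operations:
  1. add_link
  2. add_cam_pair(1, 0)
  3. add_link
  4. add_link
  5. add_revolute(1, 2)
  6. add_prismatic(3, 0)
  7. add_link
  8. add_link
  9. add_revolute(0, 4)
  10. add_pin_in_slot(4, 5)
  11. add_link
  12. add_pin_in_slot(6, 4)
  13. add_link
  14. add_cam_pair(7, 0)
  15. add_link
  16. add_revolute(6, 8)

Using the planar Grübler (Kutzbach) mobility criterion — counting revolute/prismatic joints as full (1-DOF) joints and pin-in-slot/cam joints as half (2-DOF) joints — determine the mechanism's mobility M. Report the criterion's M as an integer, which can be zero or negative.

M = 12

L=1 J1=0 J2=0
add link → L=2 J1=0 J2=0
C@1,0 dof=2 J2 → L=2 J1=0 J2=1
add link → L=3 J1=0 J2=1
add link → L=4 J1=0 J2=1
R@1,2 dof=1 J1 → L=4 J1=1 J2=1
P@3,0 dof=1 J1 → L=4 J1=2 J2=1
add link → L=5 J1=2 J2=1
add link → L=6 J1=2 J2=1
R@0,4 dof=1 J1 → L=6 J1=3 J2=1
PS@4,5 dof=2 J2 → L=6 J1=3 J2=2
add link → L=7 J1=3 J2=2
PS@6,4 dof=2 J2 → L=7 J1=3 J2=3
add link → L=8 J1=3 J2=3
C@7,0 dof=2 J2 → L=8 J1=3 J2=4
add link → L=9 J1=3 J2=4
R@6,8 dof=1 J1 → L=9 J1=4 J2=4
M=3(L−1)−2J1−J2=3·8−2·4−4=12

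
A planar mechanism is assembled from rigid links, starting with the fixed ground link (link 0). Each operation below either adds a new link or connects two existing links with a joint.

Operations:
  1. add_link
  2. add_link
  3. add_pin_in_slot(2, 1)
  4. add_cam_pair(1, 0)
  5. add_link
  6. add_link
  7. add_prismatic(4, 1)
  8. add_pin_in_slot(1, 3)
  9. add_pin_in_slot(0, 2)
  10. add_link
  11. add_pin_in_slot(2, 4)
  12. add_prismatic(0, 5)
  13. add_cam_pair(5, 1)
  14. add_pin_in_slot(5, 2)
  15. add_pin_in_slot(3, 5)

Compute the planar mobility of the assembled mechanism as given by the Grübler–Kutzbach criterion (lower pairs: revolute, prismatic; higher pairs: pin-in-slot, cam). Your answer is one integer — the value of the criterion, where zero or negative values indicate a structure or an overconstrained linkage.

L=1 J1=0 J2=0
add link → L=2 J1=0 J2=0
add link → L=3 J1=0 J2=0
PS@2,1 dof=2 J2 → L=3 J1=0 J2=1
C@1,0 dof=2 J2 → L=3 J1=0 J2=2
add link → L=4 J1=0 J2=2
add link → L=5 J1=0 J2=2
P@4,1 dof=1 J1 → L=5 J1=1 J2=2
PS@1,3 dof=2 J2 → L=5 J1=1 J2=3
PS@0,2 dof=2 J2 → L=5 J1=1 J2=4
add link → L=6 J1=1 J2=4
PS@2,4 dof=2 J2 → L=6 J1=1 J2=5
P@0,5 dof=1 J1 → L=6 J1=2 J2=5
C@5,1 dof=2 J2 → L=6 J1=2 J2=6
PS@5,2 dof=2 J2 → L=6 J1=2 J2=7
PS@3,5 dof=2 J2 → L=6 J1=2 J2=8
M=3(L−1)−2J1−J2=3·5−2·2−8=3

M = 3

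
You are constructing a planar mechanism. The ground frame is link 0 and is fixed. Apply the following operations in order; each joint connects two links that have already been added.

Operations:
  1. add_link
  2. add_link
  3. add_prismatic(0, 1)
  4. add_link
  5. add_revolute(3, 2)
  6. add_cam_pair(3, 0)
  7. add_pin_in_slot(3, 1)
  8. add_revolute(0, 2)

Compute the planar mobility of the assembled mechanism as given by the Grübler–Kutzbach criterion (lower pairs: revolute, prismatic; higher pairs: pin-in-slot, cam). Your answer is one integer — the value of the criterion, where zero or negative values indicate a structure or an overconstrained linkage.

link 0 = ground. State L|J1|J2 = 1|0|0
+link1  2|0|0
+link2  3|0|0
P(0,1) f=1→J1  3|1|0
+link3  4|1|0
R(3,2) f=1→J1  4|2|0
C(3,0) f=2→J2  4|2|1
PS(3,1) f=2→J2  4|2|2
R(0,2) f=1→J1  4|3|2
M = 3(4−1)−2·3−2 = 9−6−2 = 1

M = 1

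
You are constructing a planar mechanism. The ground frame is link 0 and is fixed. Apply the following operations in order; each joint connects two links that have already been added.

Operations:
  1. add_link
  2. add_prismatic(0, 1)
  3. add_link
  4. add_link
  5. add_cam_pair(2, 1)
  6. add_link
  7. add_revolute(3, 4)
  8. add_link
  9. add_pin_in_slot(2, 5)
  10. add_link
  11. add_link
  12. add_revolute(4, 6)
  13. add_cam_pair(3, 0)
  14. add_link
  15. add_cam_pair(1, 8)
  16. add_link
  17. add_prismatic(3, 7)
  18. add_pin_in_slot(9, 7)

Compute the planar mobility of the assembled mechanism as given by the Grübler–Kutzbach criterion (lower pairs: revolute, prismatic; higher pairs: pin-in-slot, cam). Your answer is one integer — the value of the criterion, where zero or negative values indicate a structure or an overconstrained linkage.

(L,J1,J2)=(1,0,0); link0 fixed
link1: (2,0,0)
P 0-1 [J1]: (2,1,0)
link2: (3,1,0)
link3: (4,1,0)
C 2-1 [J2]: (4,1,1)
link4: (5,1,1)
R 3-4 [J1]: (5,2,1)
link5: (6,2,1)
PS 2-5 [J2]: (6,2,2)
link6: (7,2,2)
link7: (8,2,2)
R 4-6 [J1]: (8,3,2)
C 3-0 [J2]: (8,3,3)
link8: (9,3,3)
C 1-8 [J2]: (9,3,4)
link9: (10,3,4)
P 3-7 [J1]: (10,4,4)
PS 9-7 [J2]: (10,4,5)
Grübler: 3·9 − 2·4 − 5 = 14

M = 14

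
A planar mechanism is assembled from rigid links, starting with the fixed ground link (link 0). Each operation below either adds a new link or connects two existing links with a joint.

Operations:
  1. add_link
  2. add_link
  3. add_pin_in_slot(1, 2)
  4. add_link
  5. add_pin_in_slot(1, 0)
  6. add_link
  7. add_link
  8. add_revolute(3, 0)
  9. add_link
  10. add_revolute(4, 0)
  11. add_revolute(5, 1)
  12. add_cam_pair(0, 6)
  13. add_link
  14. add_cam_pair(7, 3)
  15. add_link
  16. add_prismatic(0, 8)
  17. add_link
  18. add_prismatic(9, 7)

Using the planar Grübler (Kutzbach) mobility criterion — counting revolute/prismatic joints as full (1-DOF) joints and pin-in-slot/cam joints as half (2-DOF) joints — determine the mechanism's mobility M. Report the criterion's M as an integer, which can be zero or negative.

M = 13

L=1 J1=0 J2=0
add link → L=2 J1=0 J2=0
add link → L=3 J1=0 J2=0
PS@1,2 dof=2 J2 → L=3 J1=0 J2=1
add link → L=4 J1=0 J2=1
PS@1,0 dof=2 J2 → L=4 J1=0 J2=2
add link → L=5 J1=0 J2=2
add link → L=6 J1=0 J2=2
R@3,0 dof=1 J1 → L=6 J1=1 J2=2
add link → L=7 J1=1 J2=2
R@4,0 dof=1 J1 → L=7 J1=2 J2=2
R@5,1 dof=1 J1 → L=7 J1=3 J2=2
C@0,6 dof=2 J2 → L=7 J1=3 J2=3
add link → L=8 J1=3 J2=3
C@7,3 dof=2 J2 → L=8 J1=3 J2=4
add link → L=9 J1=3 J2=4
P@0,8 dof=1 J1 → L=9 J1=4 J2=4
add link → L=10 J1=4 J2=4
P@9,7 dof=1 J1 → L=10 J1=5 J2=4
M=3(L−1)−2J1−J2=3·9−2·5−4=13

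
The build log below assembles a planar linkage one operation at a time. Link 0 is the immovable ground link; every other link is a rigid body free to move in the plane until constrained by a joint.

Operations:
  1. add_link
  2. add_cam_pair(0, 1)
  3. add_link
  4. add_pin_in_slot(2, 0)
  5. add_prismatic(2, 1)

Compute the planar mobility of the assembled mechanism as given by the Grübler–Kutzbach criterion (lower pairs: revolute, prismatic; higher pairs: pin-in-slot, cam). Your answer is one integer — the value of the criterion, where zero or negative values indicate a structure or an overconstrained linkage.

M = 2

L=1 J1=0 J2=0
add link → L=2 J1=0 J2=0
C@0,1 dof=2 J2 → L=2 J1=0 J2=1
add link → L=3 J1=0 J2=1
PS@2,0 dof=2 J2 → L=3 J1=0 J2=2
P@2,1 dof=1 J1 → L=3 J1=1 J2=2
M=3(L−1)−2J1−J2=3·2−2·1−2=2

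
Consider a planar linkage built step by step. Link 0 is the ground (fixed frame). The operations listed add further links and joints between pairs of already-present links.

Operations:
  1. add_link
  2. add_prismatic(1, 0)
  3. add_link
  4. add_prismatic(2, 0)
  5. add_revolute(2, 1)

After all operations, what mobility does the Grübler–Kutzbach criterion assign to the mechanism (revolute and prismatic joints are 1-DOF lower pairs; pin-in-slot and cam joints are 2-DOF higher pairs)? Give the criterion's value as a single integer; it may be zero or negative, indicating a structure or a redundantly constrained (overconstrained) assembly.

M = 0

[1;0;0] (link 0 is ground)
L+ [2;0;0]
P(1,0)∈J1 [2;1;0]
L+ [3;1;0]
P(2,0)∈J1 [3;2;0]
R(2,1)∈J1 [3;3;0]
mobility = 6 − 6 − 0 = 0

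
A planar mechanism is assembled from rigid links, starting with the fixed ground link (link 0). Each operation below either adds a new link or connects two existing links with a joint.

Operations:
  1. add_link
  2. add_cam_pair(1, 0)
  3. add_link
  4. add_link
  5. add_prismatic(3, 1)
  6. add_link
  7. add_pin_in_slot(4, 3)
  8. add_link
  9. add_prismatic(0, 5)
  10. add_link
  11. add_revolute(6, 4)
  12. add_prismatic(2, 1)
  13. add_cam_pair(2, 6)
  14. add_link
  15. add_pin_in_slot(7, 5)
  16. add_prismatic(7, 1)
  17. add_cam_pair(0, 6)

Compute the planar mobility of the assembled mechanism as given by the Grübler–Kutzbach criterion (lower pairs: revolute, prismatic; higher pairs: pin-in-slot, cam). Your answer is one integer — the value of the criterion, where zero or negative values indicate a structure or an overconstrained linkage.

M = 6

[1;0;0] (link 0 is ground)
L+ [2;0;0]
C(1,0)∈J2 [2;0;1]
L+ [3;0;1]
L+ [4;0;1]
P(3,1)∈J1 [4;1;1]
L+ [5;1;1]
PS(4,3)∈J2 [5;1;2]
L+ [6;1;2]
P(0,5)∈J1 [6;2;2]
L+ [7;2;2]
R(6,4)∈J1 [7;3;2]
P(2,1)∈J1 [7;4;2]
C(2,6)∈J2 [7;4;3]
L+ [8;4;3]
PS(7,5)∈J2 [8;4;4]
P(7,1)∈J1 [8;5;4]
C(0,6)∈J2 [8;5;5]
mobility = 21 − 10 − 5 = 6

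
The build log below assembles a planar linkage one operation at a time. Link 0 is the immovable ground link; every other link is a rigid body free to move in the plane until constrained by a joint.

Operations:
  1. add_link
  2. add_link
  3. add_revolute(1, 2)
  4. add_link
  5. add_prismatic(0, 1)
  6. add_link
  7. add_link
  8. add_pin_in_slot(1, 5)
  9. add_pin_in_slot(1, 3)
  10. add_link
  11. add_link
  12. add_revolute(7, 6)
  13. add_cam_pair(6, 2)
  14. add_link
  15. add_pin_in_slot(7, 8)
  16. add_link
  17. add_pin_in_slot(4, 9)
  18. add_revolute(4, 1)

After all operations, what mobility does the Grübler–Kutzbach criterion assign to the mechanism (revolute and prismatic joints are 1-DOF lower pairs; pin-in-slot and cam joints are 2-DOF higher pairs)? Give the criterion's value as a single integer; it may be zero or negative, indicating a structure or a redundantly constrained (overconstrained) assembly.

M = 14

link 0 = ground. State L|J1|J2 = 1|0|0
+link1  2|0|0
+link2  3|0|0
R(1,2) f=1→J1  3|1|0
+link3  4|1|0
P(0,1) f=1→J1  4|2|0
+link4  5|2|0
+link5  6|2|0
PS(1,5) f=2→J2  6|2|1
PS(1,3) f=2→J2  6|2|2
+link6  7|2|2
+link7  8|2|2
R(7,6) f=1→J1  8|3|2
C(6,2) f=2→J2  8|3|3
+link8  9|3|3
PS(7,8) f=2→J2  9|3|4
+link9  10|3|4
PS(4,9) f=2→J2  10|3|5
R(4,1) f=1→J1  10|4|5
M = 3(10−1)−2·4−5 = 27−8−5 = 14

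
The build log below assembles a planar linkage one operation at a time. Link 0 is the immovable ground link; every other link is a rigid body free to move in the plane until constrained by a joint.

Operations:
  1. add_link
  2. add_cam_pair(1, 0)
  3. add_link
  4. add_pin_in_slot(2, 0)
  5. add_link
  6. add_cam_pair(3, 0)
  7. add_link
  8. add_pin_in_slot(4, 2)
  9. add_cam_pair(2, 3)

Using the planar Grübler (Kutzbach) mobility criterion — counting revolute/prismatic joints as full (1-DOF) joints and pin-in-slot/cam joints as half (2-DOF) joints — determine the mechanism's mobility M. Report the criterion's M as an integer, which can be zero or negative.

L=1 J1=0 J2=0
add link → L=2 J1=0 J2=0
C@1,0 dof=2 J2 → L=2 J1=0 J2=1
add link → L=3 J1=0 J2=1
PS@2,0 dof=2 J2 → L=3 J1=0 J2=2
add link → L=4 J1=0 J2=2
C@3,0 dof=2 J2 → L=4 J1=0 J2=3
add link → L=5 J1=0 J2=3
PS@4,2 dof=2 J2 → L=5 J1=0 J2=4
C@2,3 dof=2 J2 → L=5 J1=0 J2=5
M=3(L−1)−2J1−J2=3·4−2·0−5=7

M = 7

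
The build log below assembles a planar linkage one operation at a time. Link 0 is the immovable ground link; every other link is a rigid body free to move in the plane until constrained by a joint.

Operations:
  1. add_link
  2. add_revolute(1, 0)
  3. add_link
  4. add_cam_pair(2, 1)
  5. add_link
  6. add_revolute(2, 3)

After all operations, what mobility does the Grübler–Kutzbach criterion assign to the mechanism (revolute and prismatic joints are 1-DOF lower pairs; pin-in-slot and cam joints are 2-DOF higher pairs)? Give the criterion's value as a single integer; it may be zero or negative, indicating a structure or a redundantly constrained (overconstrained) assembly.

M = 4

(L,J1,J2)=(1,0,0); link0 fixed
link1: (2,0,0)
R 1-0 [J1]: (2,1,0)
link2: (3,1,0)
C 2-1 [J2]: (3,1,1)
link3: (4,1,1)
R 2-3 [J1]: (4,2,1)
Grübler: 3·3 − 2·2 − 1 = 4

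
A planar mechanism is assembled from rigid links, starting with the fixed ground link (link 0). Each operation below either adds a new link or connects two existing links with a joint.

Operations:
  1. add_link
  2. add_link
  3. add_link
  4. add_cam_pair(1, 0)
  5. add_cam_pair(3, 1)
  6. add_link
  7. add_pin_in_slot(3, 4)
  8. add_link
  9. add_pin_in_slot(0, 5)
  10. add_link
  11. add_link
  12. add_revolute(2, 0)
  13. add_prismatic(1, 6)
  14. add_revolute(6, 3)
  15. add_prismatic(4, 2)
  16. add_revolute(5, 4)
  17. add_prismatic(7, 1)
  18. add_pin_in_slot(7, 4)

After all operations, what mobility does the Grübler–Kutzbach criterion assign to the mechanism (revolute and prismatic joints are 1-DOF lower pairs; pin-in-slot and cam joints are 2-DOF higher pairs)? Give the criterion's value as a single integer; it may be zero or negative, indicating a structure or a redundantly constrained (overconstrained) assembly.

M = 4

link 0 = ground. State L|J1|J2 = 1|0|0
+link1  2|0|0
+link2  3|0|0
+link3  4|0|0
C(1,0) f=2→J2  4|0|1
C(3,1) f=2→J2  4|0|2
+link4  5|0|2
PS(3,4) f=2→J2  5|0|3
+link5  6|0|3
PS(0,5) f=2→J2  6|0|4
+link6  7|0|4
+link7  8|0|4
R(2,0) f=1→J1  8|1|4
P(1,6) f=1→J1  8|2|4
R(6,3) f=1→J1  8|3|4
P(4,2) f=1→J1  8|4|4
R(5,4) f=1→J1  8|5|4
P(7,1) f=1→J1  8|6|4
PS(7,4) f=2→J2  8|6|5
M = 3(8−1)−2·6−5 = 21−12−5 = 4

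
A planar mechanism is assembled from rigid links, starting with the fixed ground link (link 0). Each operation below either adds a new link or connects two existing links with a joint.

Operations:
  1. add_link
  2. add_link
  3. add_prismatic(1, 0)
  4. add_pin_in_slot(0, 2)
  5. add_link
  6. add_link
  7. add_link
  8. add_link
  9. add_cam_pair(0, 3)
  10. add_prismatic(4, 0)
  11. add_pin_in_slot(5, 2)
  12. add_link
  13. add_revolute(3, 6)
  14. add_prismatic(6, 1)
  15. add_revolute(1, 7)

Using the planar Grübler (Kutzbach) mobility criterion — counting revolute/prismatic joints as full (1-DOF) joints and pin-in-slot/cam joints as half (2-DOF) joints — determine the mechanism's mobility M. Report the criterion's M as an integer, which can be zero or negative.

L=1 J1=0 J2=0
add link → L=2 J1=0 J2=0
add link → L=3 J1=0 J2=0
P@1,0 dof=1 J1 → L=3 J1=1 J2=0
PS@0,2 dof=2 J2 → L=3 J1=1 J2=1
add link → L=4 J1=1 J2=1
add link → L=5 J1=1 J2=1
add link → L=6 J1=1 J2=1
add link → L=7 J1=1 J2=1
C@0,3 dof=2 J2 → L=7 J1=1 J2=2
P@4,0 dof=1 J1 → L=7 J1=2 J2=2
PS@5,2 dof=2 J2 → L=7 J1=2 J2=3
add link → L=8 J1=2 J2=3
R@3,6 dof=1 J1 → L=8 J1=3 J2=3
P@6,1 dof=1 J1 → L=8 J1=4 J2=3
R@1,7 dof=1 J1 → L=8 J1=5 J2=3
M=3(L−1)−2J1−J2=3·7−2·5−3=8

M = 8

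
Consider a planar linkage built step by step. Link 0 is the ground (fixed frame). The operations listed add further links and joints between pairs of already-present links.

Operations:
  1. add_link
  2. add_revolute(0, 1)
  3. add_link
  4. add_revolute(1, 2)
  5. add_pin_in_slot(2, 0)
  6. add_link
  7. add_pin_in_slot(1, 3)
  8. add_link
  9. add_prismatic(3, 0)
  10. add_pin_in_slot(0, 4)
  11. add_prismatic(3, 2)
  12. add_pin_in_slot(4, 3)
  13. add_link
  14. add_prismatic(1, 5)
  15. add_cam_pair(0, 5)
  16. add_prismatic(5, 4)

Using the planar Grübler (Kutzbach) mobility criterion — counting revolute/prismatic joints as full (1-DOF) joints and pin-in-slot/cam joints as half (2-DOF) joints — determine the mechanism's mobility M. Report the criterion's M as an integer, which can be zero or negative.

M = -2

link 0 = ground. State L|J1|J2 = 1|0|0
+link1  2|0|0
R(0,1) f=1→J1  2|1|0
+link2  3|1|0
R(1,2) f=1→J1  3|2|0
PS(2,0) f=2→J2  3|2|1
+link3  4|2|1
PS(1,3) f=2→J2  4|2|2
+link4  5|2|2
P(3,0) f=1→J1  5|3|2
PS(0,4) f=2→J2  5|3|3
P(3,2) f=1→J1  5|4|3
PS(4,3) f=2→J2  5|4|4
+link5  6|4|4
P(1,5) f=1→J1  6|5|4
C(0,5) f=2→J2  6|5|5
P(5,4) f=1→J1  6|6|5
M = 3(6−1)−2·6−5 = 15−12−5 = -2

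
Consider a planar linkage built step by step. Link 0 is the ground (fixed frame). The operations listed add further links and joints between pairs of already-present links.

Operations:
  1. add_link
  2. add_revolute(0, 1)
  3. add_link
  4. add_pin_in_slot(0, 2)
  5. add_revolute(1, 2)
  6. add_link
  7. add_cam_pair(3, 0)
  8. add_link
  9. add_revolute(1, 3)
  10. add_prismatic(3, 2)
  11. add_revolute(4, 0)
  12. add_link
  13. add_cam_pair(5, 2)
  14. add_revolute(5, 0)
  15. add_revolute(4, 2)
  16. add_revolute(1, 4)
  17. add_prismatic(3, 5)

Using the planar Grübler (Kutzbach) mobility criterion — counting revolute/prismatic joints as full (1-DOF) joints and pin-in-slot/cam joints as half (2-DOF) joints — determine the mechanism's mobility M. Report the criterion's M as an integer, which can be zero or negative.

M = -6

ground; <1,0,0>
#1 <2,0,0>
R:0↔1 J1 <2,1,0>
#2 <3,1,0>
PS:0↔2 J2 <3,1,1>
R:1↔2 J1 <3,2,1>
#3 <4,2,1>
C:3↔0 J2 <4,2,2>
#4 <5,2,2>
R:1↔3 J1 <5,3,2>
P:3↔2 J1 <5,4,2>
R:4↔0 J1 <5,5,2>
#5 <6,5,2>
C:5↔2 J2 <6,5,3>
R:5↔0 J1 <6,6,3>
R:4↔2 J1 <6,7,3>
R:1↔4 J1 <6,8,3>
P:3↔5 J1 <6,9,3>
3×5 − 2×9 − 1×3 = -6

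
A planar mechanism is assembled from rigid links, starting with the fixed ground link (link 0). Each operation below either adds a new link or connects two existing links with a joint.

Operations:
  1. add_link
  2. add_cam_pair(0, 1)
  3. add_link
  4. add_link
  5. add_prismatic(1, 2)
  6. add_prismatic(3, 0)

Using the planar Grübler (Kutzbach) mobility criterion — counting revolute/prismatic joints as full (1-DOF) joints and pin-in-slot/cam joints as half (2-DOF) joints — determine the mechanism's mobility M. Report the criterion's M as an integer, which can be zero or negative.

(L,J1,J2)=(1,0,0); link0 fixed
link1: (2,0,0)
C 0-1 [J2]: (2,0,1)
link2: (3,0,1)
link3: (4,0,1)
P 1-2 [J1]: (4,1,1)
P 3-0 [J1]: (4,2,1)
Grübler: 3·3 − 2·2 − 1 = 4

M = 4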